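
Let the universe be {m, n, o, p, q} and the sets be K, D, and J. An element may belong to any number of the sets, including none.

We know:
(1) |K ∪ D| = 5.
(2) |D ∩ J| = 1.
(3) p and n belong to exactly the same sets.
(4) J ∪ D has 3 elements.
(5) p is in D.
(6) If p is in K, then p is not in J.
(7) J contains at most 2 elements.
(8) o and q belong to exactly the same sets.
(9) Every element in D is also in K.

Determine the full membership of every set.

K = {m, n, o, p, q}; D = {m, n, p}; J = {m}

From (5): p ∈ D.
(3): n matches p: n ∈ D.
(9) with n ∈ D: n ∈ K.
(9) with p ∈ D: p ∈ K.
(6): p ∉ J.
(3): n matches p: n ∉ J.
Suppose m ∉ K: no assignment then satisfies all the clues, so m ∈ K.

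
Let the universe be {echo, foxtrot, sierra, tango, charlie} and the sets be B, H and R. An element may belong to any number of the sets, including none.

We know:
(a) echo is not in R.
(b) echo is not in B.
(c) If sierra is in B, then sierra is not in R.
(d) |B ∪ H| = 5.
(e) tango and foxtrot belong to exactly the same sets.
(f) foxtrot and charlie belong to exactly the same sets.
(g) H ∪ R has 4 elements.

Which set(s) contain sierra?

sierra: B

From (a): echo ∉ R.
From (b): echo ∉ B.
Suppose sierra ∉ B: no assignment then satisfies all the clues, so sierra ∈ B.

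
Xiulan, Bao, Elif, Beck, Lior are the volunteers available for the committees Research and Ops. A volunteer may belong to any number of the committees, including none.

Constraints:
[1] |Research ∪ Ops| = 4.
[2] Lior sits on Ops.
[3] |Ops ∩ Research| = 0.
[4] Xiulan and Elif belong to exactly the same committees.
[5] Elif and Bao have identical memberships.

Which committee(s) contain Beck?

Beck: none

From (2): Lior ∈ Ops.
Suppose Beck ∈ Research: no assignment then satisfies all the clues, so Beck ∉ Research.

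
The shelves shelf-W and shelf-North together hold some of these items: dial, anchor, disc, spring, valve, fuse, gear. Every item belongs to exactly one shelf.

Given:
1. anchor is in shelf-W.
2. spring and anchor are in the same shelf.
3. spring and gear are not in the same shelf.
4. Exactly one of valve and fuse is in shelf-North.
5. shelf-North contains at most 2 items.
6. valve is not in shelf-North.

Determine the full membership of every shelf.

shelf-W = {anchor, dial, disc, spring, valve}; shelf-North = {fuse, gear}

From (1): anchor ∈ shelf-W.
From (6): valve ∉ shelf-North.
(2): spring matches anchor: spring ∈ shelf-W.
(3): gear ∉ shelf-W.
(4) (exactly one): fuse ∈ shelf-North.
Only one shelf left: valve ∈ shelf-W.
Only one shelf left: gear ∈ shelf-North.
(5): shelf-North already has 2, so the rest are out.
Only one shelf left: dial ∈ shelf-W.
Only one shelf left: disc ∈ shelf-W.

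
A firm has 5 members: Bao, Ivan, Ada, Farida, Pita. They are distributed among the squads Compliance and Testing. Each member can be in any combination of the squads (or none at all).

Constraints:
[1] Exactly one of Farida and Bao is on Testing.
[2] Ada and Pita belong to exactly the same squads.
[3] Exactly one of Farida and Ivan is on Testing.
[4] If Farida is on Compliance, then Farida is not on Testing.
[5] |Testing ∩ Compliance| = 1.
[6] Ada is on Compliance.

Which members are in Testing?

Testing = {Bao, Ivan}

From (6): Ada ∈ Compliance.
(2): Pita matches Ada: Pita ∈ Compliance.
Suppose Bao ∉ Testing: no assignment then satisfies all the clues, so Bao ∈ Testing.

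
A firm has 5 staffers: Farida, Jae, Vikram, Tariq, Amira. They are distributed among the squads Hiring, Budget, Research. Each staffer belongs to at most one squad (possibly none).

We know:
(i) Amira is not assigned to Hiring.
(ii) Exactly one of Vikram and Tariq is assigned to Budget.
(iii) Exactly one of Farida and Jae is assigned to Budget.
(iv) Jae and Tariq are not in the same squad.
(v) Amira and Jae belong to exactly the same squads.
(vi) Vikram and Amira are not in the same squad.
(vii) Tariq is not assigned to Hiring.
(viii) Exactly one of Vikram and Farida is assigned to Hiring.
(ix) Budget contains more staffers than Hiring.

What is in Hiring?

Hiring = {Vikram}

From (i): Amira ∉ Hiring.
From (vii): Tariq ∉ Hiring.
(v): Jae matches Amira: Jae ∉ Hiring.
Suppose Farida ∈ Hiring: no assignment then satisfies all the clues, so Farida ∉ Hiring.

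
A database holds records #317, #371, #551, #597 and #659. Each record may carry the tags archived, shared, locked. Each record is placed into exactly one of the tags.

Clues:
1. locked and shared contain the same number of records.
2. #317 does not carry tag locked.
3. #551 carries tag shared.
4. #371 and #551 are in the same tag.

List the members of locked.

From (2): #317 ∉ locked.
From (3): #551 ∈ shared.
(4): #371 matches #551: #371 ∉ archived.
(4): #371 matches #551: #371 ∈ shared.
Suppose #597 ∉ locked: no assignment then satisfies all the clues, so #597 ∈ locked.

locked = {#597, #659}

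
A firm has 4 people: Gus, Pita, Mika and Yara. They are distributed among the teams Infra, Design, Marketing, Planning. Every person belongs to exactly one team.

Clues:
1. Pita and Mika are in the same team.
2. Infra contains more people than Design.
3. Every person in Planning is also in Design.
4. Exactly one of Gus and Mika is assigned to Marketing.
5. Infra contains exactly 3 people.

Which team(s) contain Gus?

Gus: Marketing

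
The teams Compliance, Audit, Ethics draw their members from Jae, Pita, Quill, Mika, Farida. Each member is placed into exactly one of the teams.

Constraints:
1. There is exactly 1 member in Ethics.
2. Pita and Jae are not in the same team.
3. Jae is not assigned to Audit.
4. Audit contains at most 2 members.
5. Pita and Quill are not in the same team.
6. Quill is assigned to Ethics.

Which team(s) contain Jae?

From (3): Jae ∉ Audit.
From (6): Quill ∈ Ethics.
(1): Ethics already has 1, so the rest are out.
Only one team left: Jae ∈ Compliance.
(2): Pita ∉ Compliance.
Only one team left: Pita ∈ Audit.

Jae: Compliance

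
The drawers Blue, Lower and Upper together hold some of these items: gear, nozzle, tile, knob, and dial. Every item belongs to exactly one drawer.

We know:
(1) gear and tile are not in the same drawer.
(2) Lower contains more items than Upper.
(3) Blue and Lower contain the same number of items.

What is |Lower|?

2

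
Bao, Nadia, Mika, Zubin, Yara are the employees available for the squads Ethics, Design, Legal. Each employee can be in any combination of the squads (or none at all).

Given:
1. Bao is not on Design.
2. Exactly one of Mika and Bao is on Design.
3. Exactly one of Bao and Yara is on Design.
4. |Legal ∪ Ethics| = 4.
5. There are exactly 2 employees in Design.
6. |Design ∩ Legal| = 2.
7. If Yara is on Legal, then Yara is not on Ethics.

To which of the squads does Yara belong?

From (1): Bao ∉ Design.
(2) (exactly one): Mika ∈ Design.
(3) (exactly one): Yara ∈ Design.
(5): Design already has 2, so the rest are out.
Suppose Yara ∈ Ethics: no assignment then satisfies all the clues, so Yara ∉ Ethics.

Yara: Design, Legal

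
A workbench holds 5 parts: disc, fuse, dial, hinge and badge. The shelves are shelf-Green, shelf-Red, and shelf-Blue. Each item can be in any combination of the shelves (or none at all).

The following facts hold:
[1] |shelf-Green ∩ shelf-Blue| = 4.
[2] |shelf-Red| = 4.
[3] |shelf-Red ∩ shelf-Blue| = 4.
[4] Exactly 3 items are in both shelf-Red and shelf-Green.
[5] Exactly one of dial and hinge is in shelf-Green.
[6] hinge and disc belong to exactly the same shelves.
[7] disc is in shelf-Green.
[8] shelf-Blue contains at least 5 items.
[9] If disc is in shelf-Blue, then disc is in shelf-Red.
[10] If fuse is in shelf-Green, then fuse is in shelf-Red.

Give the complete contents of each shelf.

shelf-Green = {badge, disc, fuse, hinge}; shelf-Red = {dial, disc, fuse, hinge}; shelf-Blue = {badge, dial, disc, fuse, hinge}

From (7): disc ∈ shelf-Green.
(6): hinge matches disc: hinge ∈ shelf-Green.
(8): only 5 candidates remain for shelf-Blue, so all are in.
(9): disc ∈ shelf-Red.
(5) (exactly one): dial ∉ shelf-Green.
(6): hinge matches disc: hinge ∈ shelf-Red.
Suppose fuse ∉ shelf-Green: no assignment then satisfies all the clues, so fuse ∈ shelf-Green.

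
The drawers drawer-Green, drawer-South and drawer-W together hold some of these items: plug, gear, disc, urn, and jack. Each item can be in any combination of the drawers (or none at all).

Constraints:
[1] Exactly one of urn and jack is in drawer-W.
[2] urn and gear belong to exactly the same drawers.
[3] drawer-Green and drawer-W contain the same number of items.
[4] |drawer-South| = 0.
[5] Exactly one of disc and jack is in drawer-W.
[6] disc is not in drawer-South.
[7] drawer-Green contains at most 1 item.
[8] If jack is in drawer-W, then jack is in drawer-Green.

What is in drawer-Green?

drawer-Green = {jack}

From (6): disc ∉ drawer-South.
(4): drawer-South already has 0, so the rest are out.
Suppose plug ∈ drawer-Green: no assignment then satisfies all the clues, so plug ∉ drawer-Green.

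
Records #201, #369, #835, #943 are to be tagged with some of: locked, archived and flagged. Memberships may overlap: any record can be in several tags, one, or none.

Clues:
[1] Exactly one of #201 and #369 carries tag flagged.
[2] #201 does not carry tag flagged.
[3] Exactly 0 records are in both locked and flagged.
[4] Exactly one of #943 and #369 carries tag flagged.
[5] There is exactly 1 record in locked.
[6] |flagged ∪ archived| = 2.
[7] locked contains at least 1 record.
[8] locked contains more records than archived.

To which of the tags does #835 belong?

#835: flagged

From (2): #201 ∉ flagged.
(1) (exactly one): #369 ∈ flagged.
(4) (exactly one): #943 ∉ flagged.
Suppose #835 ∈ locked: no assignment then satisfies all the clues, so #835 ∉ locked.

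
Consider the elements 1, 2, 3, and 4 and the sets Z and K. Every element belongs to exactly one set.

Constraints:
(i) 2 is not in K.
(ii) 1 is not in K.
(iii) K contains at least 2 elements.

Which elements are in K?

K = {3, 4}

From (i): 2 ∉ K.
From (ii): 1 ∉ K.
(iii): only 2 candidates remain for K, so all are in.
Only one set left: 1 ∈ Z.
Only one set left: 2 ∈ Z.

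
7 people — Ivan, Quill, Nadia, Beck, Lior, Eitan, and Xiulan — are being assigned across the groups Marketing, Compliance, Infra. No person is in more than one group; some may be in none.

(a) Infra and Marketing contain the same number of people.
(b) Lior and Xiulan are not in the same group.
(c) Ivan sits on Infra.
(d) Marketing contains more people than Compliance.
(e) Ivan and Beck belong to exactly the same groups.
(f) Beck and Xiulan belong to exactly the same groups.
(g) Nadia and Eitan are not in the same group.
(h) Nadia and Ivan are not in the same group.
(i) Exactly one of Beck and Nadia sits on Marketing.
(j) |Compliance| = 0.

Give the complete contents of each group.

Marketing = {Lior, Nadia, Quill}; Compliance = {}; Infra = {Beck, Ivan, Xiulan}

From (c): Ivan ∈ Infra.
(e): Beck matches Ivan: Beck ∉ Marketing.
(e): Beck matches Ivan: Beck ∉ Compliance.
(e): Beck matches Ivan: Beck ∈ Infra.
(f): Xiulan matches Beck: Xiulan ∉ Marketing.
(f): Xiulan matches Beck: Xiulan ∉ Compliance.
(f): Xiulan matches Beck: Xiulan ∈ Infra.
(h): Nadia ∉ Infra.
(i) (exactly one): Nadia ∈ Marketing.
(j): Compliance already has 0, so the rest are out.
(b): Lior ∉ Infra.
Suppose Quill ∉ Marketing: no assignment then satisfies all the clues, so Quill ∈ Marketing.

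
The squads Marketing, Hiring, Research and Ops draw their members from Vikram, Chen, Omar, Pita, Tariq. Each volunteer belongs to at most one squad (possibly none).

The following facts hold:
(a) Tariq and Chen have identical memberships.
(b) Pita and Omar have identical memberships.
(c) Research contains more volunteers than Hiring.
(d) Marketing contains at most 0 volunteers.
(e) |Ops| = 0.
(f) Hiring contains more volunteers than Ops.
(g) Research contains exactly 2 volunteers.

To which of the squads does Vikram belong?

Vikram: Hiring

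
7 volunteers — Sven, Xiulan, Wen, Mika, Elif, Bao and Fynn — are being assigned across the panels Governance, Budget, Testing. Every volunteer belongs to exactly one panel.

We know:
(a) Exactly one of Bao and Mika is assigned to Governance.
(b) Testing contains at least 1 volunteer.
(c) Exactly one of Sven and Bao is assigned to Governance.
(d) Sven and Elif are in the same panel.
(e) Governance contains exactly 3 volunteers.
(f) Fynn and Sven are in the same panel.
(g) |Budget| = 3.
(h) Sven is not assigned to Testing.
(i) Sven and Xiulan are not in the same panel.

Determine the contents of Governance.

Governance = {Bao, Wen, Xiulan}

From (h): Sven ∉ Testing.
(d): Elif matches Sven: Elif ∉ Testing.
(f): Fynn matches Sven: Fynn ∉ Testing.
Suppose Sven ∈ Governance: no assignment then satisfies all the clues, so Sven ∉ Governance.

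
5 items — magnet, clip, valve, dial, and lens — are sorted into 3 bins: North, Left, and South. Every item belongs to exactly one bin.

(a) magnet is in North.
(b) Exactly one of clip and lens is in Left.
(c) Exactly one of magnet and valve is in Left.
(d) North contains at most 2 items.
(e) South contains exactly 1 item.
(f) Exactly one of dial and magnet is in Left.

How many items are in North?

1

From (a): magnet ∈ North.
(c) (exactly one): valve ∈ Left.
(f) (exactly one): dial ∈ Left.
Suppose clip ∈ North: no assignment then satisfies all the clues, so clip ∉ North.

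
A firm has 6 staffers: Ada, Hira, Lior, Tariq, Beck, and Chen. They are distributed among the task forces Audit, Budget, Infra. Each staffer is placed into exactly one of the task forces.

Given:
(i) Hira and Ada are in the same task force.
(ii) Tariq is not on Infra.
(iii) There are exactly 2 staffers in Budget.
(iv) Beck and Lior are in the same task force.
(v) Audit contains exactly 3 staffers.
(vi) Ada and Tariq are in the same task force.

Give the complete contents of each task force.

Audit = {Ada, Hira, Tariq}; Budget = {Beck, Lior}; Infra = {Chen}

From (ii): Tariq ∉ Infra.
(vi): Ada matches Tariq: Ada ∉ Infra.
(i): Hira matches Ada: Hira ∉ Infra.
Suppose Ada ∉ Audit: no assignment then satisfies all the clues, so Ada ∈ Audit.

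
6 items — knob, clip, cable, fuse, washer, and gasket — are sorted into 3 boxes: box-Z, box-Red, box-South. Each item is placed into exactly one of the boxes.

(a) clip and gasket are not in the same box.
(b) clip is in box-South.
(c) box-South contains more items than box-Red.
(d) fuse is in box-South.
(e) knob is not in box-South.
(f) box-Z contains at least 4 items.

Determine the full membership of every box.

From (b): clip ∈ box-South.
From (d): fuse ∈ box-South.
From (e): knob ∉ box-South.
(a): gasket ∉ box-South.
(f): only 4 candidates remain for box-Z, so all are in.

box-Z = {cable, gasket, knob, washer}; box-Red = {}; box-South = {clip, fuse}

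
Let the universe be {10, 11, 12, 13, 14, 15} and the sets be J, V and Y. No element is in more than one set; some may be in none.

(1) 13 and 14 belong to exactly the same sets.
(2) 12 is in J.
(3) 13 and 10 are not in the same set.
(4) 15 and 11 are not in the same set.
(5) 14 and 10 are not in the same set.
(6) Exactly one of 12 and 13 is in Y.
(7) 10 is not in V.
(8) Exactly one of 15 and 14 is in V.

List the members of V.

V = {15}

From (2): 12 ∈ J.
From (7): 10 ∉ V.
(6) (exactly one): 13 ∈ Y.
(1): 14 matches 13: 14 ∉ J.
(1): 14 matches 13: 14 ∉ V.
(1): 14 matches 13: 14 ∈ Y.
(3): 10 ∉ Y.
(8) (exactly one): 15 ∈ V.
(4): 11 ∉ V.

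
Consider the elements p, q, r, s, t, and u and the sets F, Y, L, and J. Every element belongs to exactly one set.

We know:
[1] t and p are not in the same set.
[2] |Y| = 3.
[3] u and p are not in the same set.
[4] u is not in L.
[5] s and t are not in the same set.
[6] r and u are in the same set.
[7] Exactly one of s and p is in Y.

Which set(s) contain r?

r: Y

From (4): u ∉ L.
(6): r matches u: r ∉ L.
Suppose r ∈ F: no assignment then satisfies all the clues, so r ∉ F.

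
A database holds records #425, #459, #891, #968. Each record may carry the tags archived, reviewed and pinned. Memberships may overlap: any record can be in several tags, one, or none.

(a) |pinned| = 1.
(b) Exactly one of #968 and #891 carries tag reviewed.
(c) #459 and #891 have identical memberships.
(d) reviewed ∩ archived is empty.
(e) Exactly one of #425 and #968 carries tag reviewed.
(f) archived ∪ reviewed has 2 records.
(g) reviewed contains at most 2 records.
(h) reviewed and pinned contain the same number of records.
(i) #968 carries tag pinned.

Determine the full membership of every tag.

archived = {#425}; reviewed = {#968}; pinned = {#968}

From (i): #968 ∈ pinned.
(a): pinned already has 1, so the rest are out.
Suppose #425 ∉ archived: no assignment then satisfies all the clues, so #425 ∈ archived.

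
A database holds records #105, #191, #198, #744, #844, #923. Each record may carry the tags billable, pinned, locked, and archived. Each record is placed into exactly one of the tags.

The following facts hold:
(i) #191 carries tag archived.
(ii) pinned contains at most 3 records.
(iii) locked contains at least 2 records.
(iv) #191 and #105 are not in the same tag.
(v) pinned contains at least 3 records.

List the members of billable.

billable = {}

From (i): #191 ∈ archived.
(iv): #105 ∉ archived.
Suppose #105 ∈ billable: no assignment then satisfies all the clues, so #105 ∉ billable.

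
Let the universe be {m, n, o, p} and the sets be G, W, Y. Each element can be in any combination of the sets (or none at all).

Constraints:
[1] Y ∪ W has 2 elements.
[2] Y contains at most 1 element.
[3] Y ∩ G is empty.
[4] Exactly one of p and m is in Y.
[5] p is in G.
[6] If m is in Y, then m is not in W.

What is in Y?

Y = {m}

From (5): p ∈ G.
(3) (disjoint): p ∉ Y.
(4) (exactly one): m ∈ Y.
(6): m ∉ W.
(2): Y already has 1, so the rest are out.
(3) (disjoint): m ∉ G.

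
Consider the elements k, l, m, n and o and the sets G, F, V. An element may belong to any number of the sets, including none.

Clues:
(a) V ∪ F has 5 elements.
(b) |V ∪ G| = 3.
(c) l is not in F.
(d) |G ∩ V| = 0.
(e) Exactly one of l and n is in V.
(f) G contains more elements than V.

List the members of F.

F = {k, m, n, o}

From (c): l ∉ F.
Suppose k ∉ F: no assignment then satisfies all the clues, so k ∈ F.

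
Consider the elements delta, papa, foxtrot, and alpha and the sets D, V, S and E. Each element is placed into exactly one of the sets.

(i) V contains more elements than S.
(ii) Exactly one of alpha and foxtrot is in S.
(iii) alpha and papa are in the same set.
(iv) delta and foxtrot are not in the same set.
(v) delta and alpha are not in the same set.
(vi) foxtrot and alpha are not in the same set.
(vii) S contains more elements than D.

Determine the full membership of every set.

D = {}; V = {alpha, papa}; S = {foxtrot}; E = {delta}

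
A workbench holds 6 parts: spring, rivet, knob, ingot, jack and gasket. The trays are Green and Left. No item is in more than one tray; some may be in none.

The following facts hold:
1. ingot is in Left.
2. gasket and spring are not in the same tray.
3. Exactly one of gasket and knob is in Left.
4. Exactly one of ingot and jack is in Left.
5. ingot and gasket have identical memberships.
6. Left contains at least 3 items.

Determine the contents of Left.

Left = {gasket, ingot, rivet}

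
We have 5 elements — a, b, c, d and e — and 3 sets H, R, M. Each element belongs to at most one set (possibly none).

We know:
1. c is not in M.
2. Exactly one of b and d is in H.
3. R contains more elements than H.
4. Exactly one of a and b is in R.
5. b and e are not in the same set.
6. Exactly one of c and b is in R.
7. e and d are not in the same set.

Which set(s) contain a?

a: R

From (1): c ∉ M.
Suppose a ∈ H: no assignment then satisfies all the clues, so a ∉ H.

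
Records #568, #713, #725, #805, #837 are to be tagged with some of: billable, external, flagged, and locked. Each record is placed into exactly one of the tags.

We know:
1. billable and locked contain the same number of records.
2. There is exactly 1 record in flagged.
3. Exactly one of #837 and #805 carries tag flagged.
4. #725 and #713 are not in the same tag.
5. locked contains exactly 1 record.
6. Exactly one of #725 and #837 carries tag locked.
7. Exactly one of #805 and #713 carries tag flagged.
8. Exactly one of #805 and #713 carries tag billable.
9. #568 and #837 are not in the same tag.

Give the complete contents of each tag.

billable = {#713}; external = {#568, #725}; flagged = {#805}; locked = {#837}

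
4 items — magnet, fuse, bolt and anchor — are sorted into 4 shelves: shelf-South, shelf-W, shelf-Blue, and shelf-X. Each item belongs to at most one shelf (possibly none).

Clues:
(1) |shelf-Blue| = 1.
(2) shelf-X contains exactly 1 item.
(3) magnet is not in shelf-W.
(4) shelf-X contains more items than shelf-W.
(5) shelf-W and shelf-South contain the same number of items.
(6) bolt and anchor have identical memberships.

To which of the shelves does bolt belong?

bolt: none

From (3): magnet ∉ shelf-W.
Suppose bolt ∈ shelf-South: no assignment then satisfies all the clues, so bolt ∉ shelf-South.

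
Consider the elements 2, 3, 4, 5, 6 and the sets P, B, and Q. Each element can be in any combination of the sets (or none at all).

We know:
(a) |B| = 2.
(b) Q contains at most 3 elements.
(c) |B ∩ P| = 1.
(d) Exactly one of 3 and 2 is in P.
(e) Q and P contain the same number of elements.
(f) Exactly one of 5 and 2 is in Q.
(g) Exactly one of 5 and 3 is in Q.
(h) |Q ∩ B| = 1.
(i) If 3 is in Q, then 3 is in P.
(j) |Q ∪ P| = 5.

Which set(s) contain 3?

3: P, Q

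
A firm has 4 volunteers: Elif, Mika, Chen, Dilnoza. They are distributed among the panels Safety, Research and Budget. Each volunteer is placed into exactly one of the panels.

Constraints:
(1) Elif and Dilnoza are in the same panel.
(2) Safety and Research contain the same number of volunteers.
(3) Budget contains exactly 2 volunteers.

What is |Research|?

1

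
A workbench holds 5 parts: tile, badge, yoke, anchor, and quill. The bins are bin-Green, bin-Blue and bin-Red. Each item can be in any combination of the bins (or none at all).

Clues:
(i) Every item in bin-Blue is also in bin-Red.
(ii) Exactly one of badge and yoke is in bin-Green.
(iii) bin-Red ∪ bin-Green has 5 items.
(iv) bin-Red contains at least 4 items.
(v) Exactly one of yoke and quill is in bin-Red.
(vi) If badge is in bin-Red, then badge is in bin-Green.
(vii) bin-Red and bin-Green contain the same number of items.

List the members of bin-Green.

bin-Green = {anchor, badge, quill, tile}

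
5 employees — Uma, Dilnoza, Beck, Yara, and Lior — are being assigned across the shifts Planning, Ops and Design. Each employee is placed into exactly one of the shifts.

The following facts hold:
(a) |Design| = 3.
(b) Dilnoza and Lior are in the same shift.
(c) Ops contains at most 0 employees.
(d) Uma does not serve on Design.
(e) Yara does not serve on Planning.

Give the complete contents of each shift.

Planning = {Beck, Uma}; Ops = {}; Design = {Dilnoza, Lior, Yara}

From (d): Uma ∉ Design.
From (e): Yara ∉ Planning.
(c): Ops already has 0, so the rest are out.
Only one shift left: Uma ∈ Planning.
Only one shift left: Yara ∈ Design.
Suppose Dilnoza ∈ Planning: no assignment then satisfies all the clues, so Dilnoza ∉ Planning.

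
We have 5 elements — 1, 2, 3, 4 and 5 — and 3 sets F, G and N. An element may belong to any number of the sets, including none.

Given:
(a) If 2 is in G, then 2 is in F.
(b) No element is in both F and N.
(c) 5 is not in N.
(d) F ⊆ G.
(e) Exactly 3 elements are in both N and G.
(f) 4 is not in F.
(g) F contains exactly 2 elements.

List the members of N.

N = {1, 3, 4}

From (c): 5 ∉ N.
From (f): 4 ∉ F.
Suppose 1 ∉ N: no assignment then satisfies all the clues, so 1 ∈ N.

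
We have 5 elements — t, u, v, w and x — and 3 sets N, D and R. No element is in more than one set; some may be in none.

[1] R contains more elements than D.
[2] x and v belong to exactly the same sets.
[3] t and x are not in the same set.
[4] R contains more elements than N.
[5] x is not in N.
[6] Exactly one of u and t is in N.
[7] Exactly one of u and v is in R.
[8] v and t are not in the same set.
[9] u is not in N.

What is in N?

From (5): x ∉ N.
From (9): u ∉ N.
(2): v matches x: v ∉ N.
(6) (exactly one): t ∈ N.
Suppose w ∈ N: no assignment then satisfies all the clues, so w ∉ N.

N = {t}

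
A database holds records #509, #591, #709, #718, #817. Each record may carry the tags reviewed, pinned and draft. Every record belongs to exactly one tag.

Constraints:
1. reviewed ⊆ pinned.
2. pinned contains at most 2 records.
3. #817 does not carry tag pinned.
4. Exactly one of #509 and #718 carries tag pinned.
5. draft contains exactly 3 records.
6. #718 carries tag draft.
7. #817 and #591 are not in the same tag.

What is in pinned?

From (3): #817 ∉ pinned.
From (6): #718 ∈ draft.
(1) contrapositive: #817 ∉ reviewed.
(4) (exactly one): #509 ∈ pinned.
Only one tag left: #817 ∈ draft.
(7): #591 ∉ draft.
(5): only 3 candidates remain for draft, so all are in.
Suppose #591 ∉ pinned: no assignment then satisfies all the clues, so #591 ∈ pinned.

pinned = {#509, #591}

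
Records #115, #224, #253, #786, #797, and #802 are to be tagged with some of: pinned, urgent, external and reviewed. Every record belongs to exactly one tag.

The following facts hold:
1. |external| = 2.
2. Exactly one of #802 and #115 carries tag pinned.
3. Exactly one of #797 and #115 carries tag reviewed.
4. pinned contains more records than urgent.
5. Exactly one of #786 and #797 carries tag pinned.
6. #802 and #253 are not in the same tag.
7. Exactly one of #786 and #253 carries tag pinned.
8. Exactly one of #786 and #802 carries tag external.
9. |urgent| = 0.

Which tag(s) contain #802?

#802: external

(9): urgent already has 0, so the rest are out.
Suppose #802 ∈ pinned: no assignment then satisfies all the clues, so #802 ∉ pinned.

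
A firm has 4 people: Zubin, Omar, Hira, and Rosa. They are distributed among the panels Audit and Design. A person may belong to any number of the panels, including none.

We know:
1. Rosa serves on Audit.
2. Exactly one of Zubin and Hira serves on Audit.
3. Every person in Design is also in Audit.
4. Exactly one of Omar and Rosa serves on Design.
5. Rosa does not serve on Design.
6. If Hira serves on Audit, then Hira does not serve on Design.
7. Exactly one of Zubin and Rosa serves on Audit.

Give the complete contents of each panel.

Audit = {Hira, Omar, Rosa}; Design = {Omar}

From (1): Rosa ∈ Audit.
From (5): Rosa ∉ Design.
(4) (exactly one): Omar ∈ Design.
(7) (exactly one): Zubin ∉ Audit.
(2) (exactly one): Hira ∈ Audit.
(3) contrapositive: Zubin ∉ Design.
(3) with Omar ∈ Design: Omar ∈ Audit.
(6): Hira ∉ Design.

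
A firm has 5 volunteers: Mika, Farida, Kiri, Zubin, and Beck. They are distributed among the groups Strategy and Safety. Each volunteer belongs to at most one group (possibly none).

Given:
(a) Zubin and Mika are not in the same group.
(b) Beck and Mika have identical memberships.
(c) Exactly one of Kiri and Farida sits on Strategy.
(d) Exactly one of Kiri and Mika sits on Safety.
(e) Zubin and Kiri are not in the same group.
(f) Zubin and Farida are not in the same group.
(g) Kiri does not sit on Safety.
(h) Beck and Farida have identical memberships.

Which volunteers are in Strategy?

Strategy = {Kiri}

From (g): Kiri ∉ Safety.
(d) (exactly one): Mika ∈ Safety.
(a): Zubin ∉ Safety.
(b): Beck matches Mika: Beck ∉ Strategy.
(b): Beck matches Mika: Beck ∈ Safety.
(h): Farida matches Beck: Farida ∉ Strategy.
(h): Farida matches Beck: Farida ∈ Safety.
(c) (exactly one): Kiri ∈ Strategy.
(e): Zubin ∉ Strategy.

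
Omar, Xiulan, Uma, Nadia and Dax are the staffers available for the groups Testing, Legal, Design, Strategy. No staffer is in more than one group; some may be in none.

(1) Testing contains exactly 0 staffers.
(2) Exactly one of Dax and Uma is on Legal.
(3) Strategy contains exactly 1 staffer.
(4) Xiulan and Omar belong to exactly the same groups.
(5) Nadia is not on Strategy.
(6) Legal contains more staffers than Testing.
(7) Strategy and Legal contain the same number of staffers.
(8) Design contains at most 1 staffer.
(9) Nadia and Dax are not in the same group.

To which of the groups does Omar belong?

Omar: none

From (5): Nadia ∉ Strategy.
(1): Testing already has 0, so the rest are out.
Suppose Omar ∈ Legal: no assignment then satisfies all the clues, so Omar ∉ Legal.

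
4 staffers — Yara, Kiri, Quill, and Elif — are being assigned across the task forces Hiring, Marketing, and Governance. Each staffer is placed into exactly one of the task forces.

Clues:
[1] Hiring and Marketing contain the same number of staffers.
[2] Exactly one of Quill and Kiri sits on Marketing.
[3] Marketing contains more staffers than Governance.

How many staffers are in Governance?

0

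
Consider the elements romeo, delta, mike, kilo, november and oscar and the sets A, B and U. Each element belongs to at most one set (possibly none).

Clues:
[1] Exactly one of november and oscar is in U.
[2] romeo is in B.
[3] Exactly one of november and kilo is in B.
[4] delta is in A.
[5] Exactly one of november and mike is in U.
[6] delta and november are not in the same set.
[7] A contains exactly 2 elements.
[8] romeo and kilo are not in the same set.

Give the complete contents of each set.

From (2): romeo ∈ B.
From (4): delta ∈ A.
(6): november ∉ A.
(8): kilo ∉ B.
(3) (exactly one): november ∈ B.
(5) (exactly one): mike ∈ U.
(1) (exactly one): oscar ∈ U.
(7): only 2 candidates remain for A, so all are in.

A = {delta, kilo}; B = {november, romeo}; U = {mike, oscar}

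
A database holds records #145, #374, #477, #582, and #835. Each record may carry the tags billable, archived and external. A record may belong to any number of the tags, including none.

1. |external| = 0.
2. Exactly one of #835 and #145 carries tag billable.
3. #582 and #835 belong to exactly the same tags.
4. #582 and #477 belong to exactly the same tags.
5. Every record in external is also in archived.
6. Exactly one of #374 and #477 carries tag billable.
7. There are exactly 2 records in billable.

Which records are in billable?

billable = {#145, #374}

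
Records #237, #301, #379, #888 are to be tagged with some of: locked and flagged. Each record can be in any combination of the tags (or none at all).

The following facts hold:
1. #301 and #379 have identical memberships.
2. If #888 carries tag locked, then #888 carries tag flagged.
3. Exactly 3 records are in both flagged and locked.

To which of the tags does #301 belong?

#301: flagged, locked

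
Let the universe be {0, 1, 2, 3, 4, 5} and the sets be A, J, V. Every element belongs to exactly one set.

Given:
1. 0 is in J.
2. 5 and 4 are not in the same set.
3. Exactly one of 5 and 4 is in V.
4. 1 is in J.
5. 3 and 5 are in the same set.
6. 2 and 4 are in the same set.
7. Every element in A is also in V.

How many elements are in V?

2

From (1): 0 ∈ J.
From (4): 1 ∈ J.
Suppose 2 ∈ A: no assignment then satisfies all the clues, so 2 ∉ A.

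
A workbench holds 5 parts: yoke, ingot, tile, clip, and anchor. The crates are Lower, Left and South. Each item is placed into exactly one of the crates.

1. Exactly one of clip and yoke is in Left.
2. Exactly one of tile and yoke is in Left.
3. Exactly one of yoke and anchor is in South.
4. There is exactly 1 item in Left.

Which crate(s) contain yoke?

yoke: Left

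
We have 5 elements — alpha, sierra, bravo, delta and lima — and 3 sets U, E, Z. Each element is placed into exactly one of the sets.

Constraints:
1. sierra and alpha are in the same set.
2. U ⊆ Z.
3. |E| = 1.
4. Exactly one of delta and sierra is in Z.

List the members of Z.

Z = {alpha, bravo, lima, sierra}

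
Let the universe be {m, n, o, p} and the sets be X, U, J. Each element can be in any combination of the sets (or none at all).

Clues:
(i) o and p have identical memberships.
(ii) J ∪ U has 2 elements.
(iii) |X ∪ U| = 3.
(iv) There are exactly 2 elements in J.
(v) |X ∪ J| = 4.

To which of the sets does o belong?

o: X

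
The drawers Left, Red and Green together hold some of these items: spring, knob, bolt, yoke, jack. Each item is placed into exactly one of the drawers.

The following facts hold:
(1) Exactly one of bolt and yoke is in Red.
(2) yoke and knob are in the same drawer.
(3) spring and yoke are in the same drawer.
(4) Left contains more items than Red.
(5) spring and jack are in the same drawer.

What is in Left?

Left = {jack, knob, spring, yoke}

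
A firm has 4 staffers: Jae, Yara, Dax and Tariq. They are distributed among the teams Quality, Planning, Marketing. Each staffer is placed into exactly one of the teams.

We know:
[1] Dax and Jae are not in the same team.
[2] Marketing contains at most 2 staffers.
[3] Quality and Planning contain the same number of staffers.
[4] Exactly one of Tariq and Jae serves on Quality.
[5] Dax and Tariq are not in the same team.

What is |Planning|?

1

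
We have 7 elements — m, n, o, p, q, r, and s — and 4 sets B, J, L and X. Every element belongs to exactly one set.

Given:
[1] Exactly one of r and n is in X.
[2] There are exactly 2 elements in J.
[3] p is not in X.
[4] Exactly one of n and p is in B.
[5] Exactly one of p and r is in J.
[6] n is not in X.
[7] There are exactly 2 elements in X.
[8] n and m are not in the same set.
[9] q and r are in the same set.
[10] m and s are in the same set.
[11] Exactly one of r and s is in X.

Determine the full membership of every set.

B = {n}; J = {o, p}; L = {m, s}; X = {q, r}

From (3): p ∉ X.
From (6): n ∉ X.
(1) (exactly one): r ∈ X.
(5) (exactly one): p ∈ J.
(9): q matches r: q ∉ B.
(9): q matches r: q ∉ J.
(9): q matches r: q ∉ L.
(9): q matches r: q ∈ X.
(11) (exactly one): s ∉ X.
(4) (exactly one): n ∈ B.
(7): X already has 2, so the rest are out.
Suppose m ∈ J: no assignment then satisfies all the clues, so m ∉ J.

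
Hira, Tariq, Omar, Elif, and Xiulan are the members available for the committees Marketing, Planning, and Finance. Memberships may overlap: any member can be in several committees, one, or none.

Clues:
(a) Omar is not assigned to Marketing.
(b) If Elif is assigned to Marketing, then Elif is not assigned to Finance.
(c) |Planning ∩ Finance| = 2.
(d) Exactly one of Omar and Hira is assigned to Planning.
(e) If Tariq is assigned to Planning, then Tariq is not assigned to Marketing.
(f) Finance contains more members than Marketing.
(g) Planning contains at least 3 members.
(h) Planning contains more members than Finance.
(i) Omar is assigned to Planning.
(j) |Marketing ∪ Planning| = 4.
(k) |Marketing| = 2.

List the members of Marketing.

Marketing = {Elif, Xiulan}

From (a): Omar ∉ Marketing.
From (i): Omar ∈ Planning.
(d) (exactly one): Hira ∉ Planning.
Suppose Hira ∈ Marketing: no assignment then satisfies all the clues, so Hira ∉ Marketing.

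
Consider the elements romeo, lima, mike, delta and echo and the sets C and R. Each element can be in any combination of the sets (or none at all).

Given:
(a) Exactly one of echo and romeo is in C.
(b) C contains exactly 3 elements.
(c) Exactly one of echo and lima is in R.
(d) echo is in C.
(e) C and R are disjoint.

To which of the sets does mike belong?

mike: C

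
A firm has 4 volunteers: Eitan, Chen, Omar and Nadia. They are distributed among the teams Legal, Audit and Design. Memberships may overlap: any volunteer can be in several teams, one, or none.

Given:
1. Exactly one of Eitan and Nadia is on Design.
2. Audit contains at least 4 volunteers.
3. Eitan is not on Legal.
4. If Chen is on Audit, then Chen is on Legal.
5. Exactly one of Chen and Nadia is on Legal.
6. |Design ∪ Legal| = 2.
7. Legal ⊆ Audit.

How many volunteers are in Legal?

1

From (3): Eitan ∉ Legal.
(2): only 4 candidates remain for Audit, so all are in.
(4): Chen ∈ Legal.
(5) (exactly one): Nadia ∉ Legal.
Suppose Omar ∈ Legal: no assignment then satisfies all the clues, so Omar ∉ Legal.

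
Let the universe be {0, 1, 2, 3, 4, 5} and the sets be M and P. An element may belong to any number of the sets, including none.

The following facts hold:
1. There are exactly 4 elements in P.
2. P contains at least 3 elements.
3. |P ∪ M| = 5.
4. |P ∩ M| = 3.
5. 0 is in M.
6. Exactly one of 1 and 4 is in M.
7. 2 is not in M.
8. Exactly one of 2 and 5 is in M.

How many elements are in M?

4

From (5): 0 ∈ M.
From (7): 2 ∉ M.
(8) (exactly one): 5 ∈ M.
Suppose 3 ∉ M: no assignment then satisfies all the clues, so 3 ∈ M.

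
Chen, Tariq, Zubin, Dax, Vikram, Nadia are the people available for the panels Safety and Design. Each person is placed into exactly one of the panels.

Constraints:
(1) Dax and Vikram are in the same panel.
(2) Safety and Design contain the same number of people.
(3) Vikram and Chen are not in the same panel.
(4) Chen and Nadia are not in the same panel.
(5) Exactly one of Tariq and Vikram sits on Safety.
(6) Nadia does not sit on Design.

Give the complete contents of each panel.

Safety = {Dax, Nadia, Vikram}; Design = {Chen, Tariq, Zubin}

From (6): Nadia ∉ Design.
Only one panel left: Nadia ∈ Safety.
(4): Chen ∉ Safety.
Only one panel left: Chen ∈ Design.
(3): Vikram ∉ Design.
Only one panel left: Vikram ∈ Safety.
(1): Dax matches Vikram: Dax ∈ Safety.
(5) (exactly one): Tariq ∉ Safety.
Only one panel left: Tariq ∈ Design.
Suppose Zubin ∈ Safety: no assignment then satisfies all the clues, so Zubin ∉ Safety.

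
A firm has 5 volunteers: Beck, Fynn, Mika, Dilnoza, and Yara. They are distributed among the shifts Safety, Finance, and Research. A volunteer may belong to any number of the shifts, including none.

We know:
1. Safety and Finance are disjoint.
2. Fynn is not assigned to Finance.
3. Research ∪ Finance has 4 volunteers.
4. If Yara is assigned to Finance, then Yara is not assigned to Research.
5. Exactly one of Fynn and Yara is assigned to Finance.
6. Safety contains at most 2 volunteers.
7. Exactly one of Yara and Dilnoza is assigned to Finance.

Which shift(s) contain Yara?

From (2): Fynn ∉ Finance.
(5) (exactly one): Yara ∈ Finance.
(7) (exactly one): Dilnoza ∉ Finance.
(1) (disjoint): Yara ∉ Safety.
(4): Yara ∉ Research.

Yara: Finance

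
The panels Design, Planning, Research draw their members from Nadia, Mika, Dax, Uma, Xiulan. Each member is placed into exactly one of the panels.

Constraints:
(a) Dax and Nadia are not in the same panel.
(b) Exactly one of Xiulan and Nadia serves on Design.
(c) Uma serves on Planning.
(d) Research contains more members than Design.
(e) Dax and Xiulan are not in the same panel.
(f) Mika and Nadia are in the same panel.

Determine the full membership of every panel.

Design = {Xiulan}; Planning = {Dax, Uma}; Research = {Mika, Nadia}

From (c): Uma ∈ Planning.
Suppose Nadia ∈ Design: no assignment then satisfies all the clues, so Nadia ∉ Design.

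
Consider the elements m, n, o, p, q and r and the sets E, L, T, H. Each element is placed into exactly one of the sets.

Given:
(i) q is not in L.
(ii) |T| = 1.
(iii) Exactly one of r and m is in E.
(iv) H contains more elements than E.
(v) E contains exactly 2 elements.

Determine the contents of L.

L = {}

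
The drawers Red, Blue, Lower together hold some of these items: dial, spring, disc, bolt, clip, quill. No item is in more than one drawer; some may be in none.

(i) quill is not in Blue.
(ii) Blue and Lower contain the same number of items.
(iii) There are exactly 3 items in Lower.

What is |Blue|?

3

From (i): quill ∉ Blue.
Suppose dial ∈ Red: no assignment then satisfies all the clues, so dial ∉ Red.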